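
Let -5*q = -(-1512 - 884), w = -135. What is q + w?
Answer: -3071/5 ≈ -614.20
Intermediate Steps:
q = -2396/5 (q = -(-1)*(-1512 - 884)/5 = -(-1)*(-2396)/5 = -⅕*2396 = -2396/5 ≈ -479.20)
q + w = -2396/5 - 135 = -3071/5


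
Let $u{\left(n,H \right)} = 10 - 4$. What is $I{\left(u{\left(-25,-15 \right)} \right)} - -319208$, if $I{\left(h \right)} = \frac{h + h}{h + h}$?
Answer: $319209$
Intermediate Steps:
$u{\left(n,H \right)} = 6$
$I{\left(h \right)} = 1$ ($I{\left(h \right)} = \frac{2 h}{2 h} = 2 h \frac{1}{2 h} = 1$)
$I{\left(u{\left(-25,-15 \right)} \right)} - -319208 = 1 - -319208 = 1 + 319208 = 319209$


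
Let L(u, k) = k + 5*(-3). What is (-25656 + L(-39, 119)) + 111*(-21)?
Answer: -27883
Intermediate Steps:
L(u, k) = -15 + k (L(u, k) = k - 15 = -15 + k)
(-25656 + L(-39, 119)) + 111*(-21) = (-25656 + (-15 + 119)) + 111*(-21) = (-25656 + 104) - 2331 = -25552 - 2331 = -27883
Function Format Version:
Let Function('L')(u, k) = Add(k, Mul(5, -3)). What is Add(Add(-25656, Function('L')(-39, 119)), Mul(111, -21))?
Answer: -27883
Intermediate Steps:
Function('L')(u, k) = Add(-15, k) (Function('L')(u, k) = Add(k, -15) = Add(-15, k))
Add(Add(-25656, Function('L')(-39, 119)), Mul(111, -21)) = Add(Add(-25656, Add(-15, 119)), Mul(111, -21)) = Add(Add(-25656, 104), -2331) = Add(-25552, -2331) = -27883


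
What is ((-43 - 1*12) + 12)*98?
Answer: -4214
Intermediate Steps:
((-43 - 1*12) + 12)*98 = ((-43 - 12) + 12)*98 = (-55 + 12)*98 = -43*98 = -4214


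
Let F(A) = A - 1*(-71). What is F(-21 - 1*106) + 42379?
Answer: 42323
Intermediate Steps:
F(A) = 71 + A (F(A) = A + 71 = 71 + A)
F(-21 - 1*106) + 42379 = (71 + (-21 - 1*106)) + 42379 = (71 + (-21 - 106)) + 42379 = (71 - 127) + 42379 = -56 + 42379 = 42323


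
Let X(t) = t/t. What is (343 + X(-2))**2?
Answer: 118336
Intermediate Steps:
X(t) = 1
(343 + X(-2))**2 = (343 + 1)**2 = 344**2 = 118336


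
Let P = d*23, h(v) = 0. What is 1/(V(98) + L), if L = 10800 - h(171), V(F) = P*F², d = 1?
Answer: 1/231692 ≈ 4.3161e-6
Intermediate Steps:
P = 23 (P = 1*23 = 23)
V(F) = 23*F²
L = 10800 (L = 10800 - 1*0 = 10800 + 0 = 10800)
1/(V(98) + L) = 1/(23*98² + 10800) = 1/(23*9604 + 10800) = 1/(220892 + 10800) = 1/231692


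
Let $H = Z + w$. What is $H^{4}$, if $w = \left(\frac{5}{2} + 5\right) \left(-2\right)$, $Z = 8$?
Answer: $2401$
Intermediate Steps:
$w = -15$ ($w = \left(5 \cdot \frac{1}{2} + 5\right) \left(-2\right) = \left(\frac{5}{2} + 5\right) \left(-2\right) = \frac{15}{2} \left(-2\right) = -15$)
$H = -7$ ($H = 8 - 15 = -7$)
$H^{4} = \left(-7\right)^{4} = 2401$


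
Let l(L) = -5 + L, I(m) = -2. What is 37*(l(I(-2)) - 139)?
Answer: -5402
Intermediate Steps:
37*(l(I(-2)) - 139) = 37*((-5 - 2) - 139) = 37*(-7 - 139) = 37*(-146) = -5402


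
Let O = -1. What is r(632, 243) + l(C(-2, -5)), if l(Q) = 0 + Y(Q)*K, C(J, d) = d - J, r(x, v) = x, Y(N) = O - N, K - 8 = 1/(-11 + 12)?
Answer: 650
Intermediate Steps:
K = 9 (K = 8 + 1/(-11 + 12) = 8 + 1/1 = 8 + 1 = 9)
Y(N) = -1 - N
l(Q) = -9 - 9*Q (l(Q) = 0 + (-1 - Q)*9 = 0 + (-9 - 9*Q) = -9 - 9*Q)
r(632, 243) + l(C(-2, -5)) = 632 + (-9 - 9*(-5 - 1*(-2))) = 632 + (-9 - 9*(-5 + 2)) = 632 + (-9 - 9*(-3)) = 632 + (-9 + 27) = 632 + 18 = 650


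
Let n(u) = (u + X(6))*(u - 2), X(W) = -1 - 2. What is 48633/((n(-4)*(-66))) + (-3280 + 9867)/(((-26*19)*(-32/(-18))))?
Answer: -45727309/1825824 ≈ -25.045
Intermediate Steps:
X(W) = -3
n(u) = (-3 + u)*(-2 + u) (n(u) = (u - 3)*(u - 2) = (-3 + u)*(-2 + u))
48633/((n(-4)*(-66))) + (-3280 + 9867)/(((-26*19)*(-32/(-18)))) = 48633/(((6 + (-4)² - 5*(-4))*(-66))) + (-3280 + 9867)/(((-26*19)*(-32/(-18)))) = 48633/(((6 + 16 + 20)*(-66))) + 6587/((-(-15808)*(-1)/18)) = 48633/((42*(-66))) + 6587/((-494*16/9)) = 48633/(-2772) + 6587/(-7904/9) = 48633*(-1/2772) + 6587*(-9/7904) = -16211/924 - 59283/7904 = -45727309/1825824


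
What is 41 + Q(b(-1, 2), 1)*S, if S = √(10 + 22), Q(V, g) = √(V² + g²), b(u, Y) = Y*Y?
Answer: 41 + 4*√34 ≈ 64.324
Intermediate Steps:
b(u, Y) = Y²
S = 4*√2 (S = √32 = 4*√2 ≈ 5.6569)
41 + Q(b(-1, 2), 1)*S = 41 + √((2²)² + 1²)*(4*√2) = 41 + √(4² + 1)*(4*√2) = 41 + √(16 + 1)*(4*√2) = 41 + √17*(4*√2) = 41 + 4*√34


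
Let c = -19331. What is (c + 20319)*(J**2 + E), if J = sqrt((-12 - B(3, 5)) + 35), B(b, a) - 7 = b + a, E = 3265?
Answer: 3233724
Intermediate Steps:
B(b, a) = 7 + a + b (B(b, a) = 7 + (b + a) = 7 + (a + b) = 7 + a + b)
J = 2*sqrt(2) (J = sqrt((-12 - (7 + 5 + 3)) + 35) = sqrt((-12 - 1*15) + 35) = sqrt((-12 - 15) + 35) = sqrt(-27 + 35) = sqrt(8) = 2*sqrt(2) ≈ 2.8284)
(c + 20319)*(J**2 + E) = (-19331 + 20319)*((2*sqrt(2))**2 + 3265) = 988*(8 + 3265) = 988*3273 = 3233724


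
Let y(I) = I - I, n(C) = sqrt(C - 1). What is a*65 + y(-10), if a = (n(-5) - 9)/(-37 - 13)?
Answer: 117/10 - 13*I*sqrt(6)/10 ≈ 11.7 - 3.1843*I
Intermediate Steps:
n(C) = sqrt(-1 + C)
y(I) = 0
a = 9/50 - I*sqrt(6)/50 (a = (sqrt(-1 - 5) - 9)/(-37 - 13) = (sqrt(-6) - 9)/(-50) = (I*sqrt(6) - 9)*(-1/50) = (-9 + I*sqrt(6))*(-1/50) = 9/50 - I*sqrt(6)/50 ≈ 0.18 - 0.04899*I)
a*65 + y(-10) = (9/50 - I*sqrt(6)/50)*65 + 0 = (117/10 - 13*I*sqrt(6)/10) + 0 = 117/10 - 13*I*sqrt(6)/10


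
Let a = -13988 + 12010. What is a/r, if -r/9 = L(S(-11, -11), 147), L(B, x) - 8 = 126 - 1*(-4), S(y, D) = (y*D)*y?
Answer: 43/27 ≈ 1.5926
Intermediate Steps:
S(y, D) = D*y² (S(y, D) = (D*y)*y = D*y²)
a = -1978
L(B, x) = 138 (L(B, x) = 8 + (126 - 1*(-4)) = 8 + (126 + 4) = 8 + 130 = 138)
r = -1242 (r = -9*138 = -1242)
a/r = -1978/(-1242) = -1978*(-1/1242) = 43/27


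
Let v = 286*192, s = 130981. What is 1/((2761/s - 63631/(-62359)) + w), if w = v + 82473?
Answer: 8167844179/1122147779157125 ≈ 7.2788e-6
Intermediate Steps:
v = 54912
w = 137385 (w = 54912 + 82473 = 137385)
1/((2761/s - 63631/(-62359)) + w) = 1/((2761/130981 - 63631/(-62359)) + 137385) = 1/((2761*(1/130981) - 63631*(-1/62359)) + 137385) = 1/((2761/130981 + 63631/62359) + 137385) = 1/(8506625210/8167844179 + 137385) = 1/(1122147779157125/8167844179) = 8167844179/1122147779157125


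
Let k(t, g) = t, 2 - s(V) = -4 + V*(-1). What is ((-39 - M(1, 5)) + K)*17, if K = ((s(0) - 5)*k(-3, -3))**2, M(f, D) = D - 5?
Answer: -510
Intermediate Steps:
s(V) = 6 + V (s(V) = 2 - (-4 + V*(-1)) = 2 - (-4 - V) = 2 + (4 + V) = 6 + V)
M(f, D) = -5 + D
K = 9 (K = (((6 + 0) - 5)*(-3))**2 = ((6 - 5)*(-3))**2 = (1*(-3))**2 = (-3)**2 = 9)
((-39 - M(1, 5)) + K)*17 = ((-39 - (-5 + 5)) + 9)*17 = ((-39 - 1*0) + 9)*17 = ((-39 + 0) + 9)*17 = (-39 + 9)*17 = -30*17 = -510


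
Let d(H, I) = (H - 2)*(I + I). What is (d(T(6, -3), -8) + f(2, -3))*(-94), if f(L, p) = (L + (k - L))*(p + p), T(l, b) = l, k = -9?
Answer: 940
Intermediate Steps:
f(L, p) = -18*p (f(L, p) = (L + (-9 - L))*(p + p) = -18*p)
d(H, I) = 2*I*(-2 + H) (d(H, I) = (-2 + H)*(2*I) = 2*I*(-2 + H))
(d(T(6, -3), -8) + f(2, -3))*(-94) = (2*(-8)*(-2 + 6) - 18*(-3))*(-94) = (2*(-8)*4 + 54)*(-94) = (-64 + 54)*(-94) = -10*(-94) = 940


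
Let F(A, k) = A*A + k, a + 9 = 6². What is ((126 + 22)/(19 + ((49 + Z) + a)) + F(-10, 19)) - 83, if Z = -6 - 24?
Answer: 2488/65 ≈ 38.277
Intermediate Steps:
a = 27 (a = -9 + 6² = -9 + 36 = 27)
F(A, k) = k + A² (F(A, k) = A² + k = k + A²)
Z = -30
((126 + 22)/(19 + ((49 + Z) + a)) + F(-10, 19)) - 83 = ((126 + 22)/(19 + ((49 - 30) + 27)) + (19 + (-10)²)) - 83 = (148/(19 + (19 + 27)) + (19 + 100)) - 83 = (148/(19 + 46) + 119) - 83 = (148/65 + 119) - 83 = 7883/65 - 83 = 2488/65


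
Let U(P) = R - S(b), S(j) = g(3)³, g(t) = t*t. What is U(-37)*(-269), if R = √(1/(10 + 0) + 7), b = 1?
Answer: 196101 - 269*√710/10 ≈ 1.9538e+5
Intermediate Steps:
g(t) = t²
S(j) = 729 (S(j) = (3²)³ = 9³ = 729)
R = √710/10 (R = √(1/10 + 7) = √(⅒ + 7) = √(71/10) = √710/10 ≈ 2.6646)
U(P) = -729 + √710/10 (U(P) = √710/10 - 1*729 = √710/10 - 729 = -729 + √710/10)
U(-37)*(-269) = (-729 + √710/10)*(-269) = 196101 - 269*√710/10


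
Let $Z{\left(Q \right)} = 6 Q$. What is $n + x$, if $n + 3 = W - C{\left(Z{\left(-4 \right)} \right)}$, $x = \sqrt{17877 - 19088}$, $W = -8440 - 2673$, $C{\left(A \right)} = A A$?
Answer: $-11692 + i \sqrt{1211} \approx -11692.0 + 34.799 i$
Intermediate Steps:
$C{\left(A \right)} = A^{2}$
$W = -11113$
$x = i \sqrt{1211}$ ($x = \sqrt{-1211} = i \sqrt{1211} \approx 34.799 i$)
$n = -11692$ ($n = -3 - \left(11113 + \left(6 \left(-4\right)\right)^{2}\right) = -3 - 11689 = -11692$)
$n + x = -11692 + i \sqrt{1211}$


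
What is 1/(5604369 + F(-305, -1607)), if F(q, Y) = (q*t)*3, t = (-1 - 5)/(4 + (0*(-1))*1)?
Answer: 2/11211483 ≈ 1.7839e-7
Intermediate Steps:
t = -3/2 (t = -6/(4 + 0*1) = -6/(4 + 0) = -6/4 = -6*¼ = -3/2 ≈ -1.5000)
F(q, Y) = -9*q/2 (F(q, Y) = (q*(-3/2))*3 = -3*q/2*3 = -9*q/2)
1/(5604369 + F(-305, -1607)) = 1/(5604369 - 9/2*(-305)) = 1/(5604369 + 2745/2) = 1/(11211483/2) = 2/11211483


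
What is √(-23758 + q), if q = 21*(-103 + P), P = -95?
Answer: 2*I*√6979 ≈ 167.08*I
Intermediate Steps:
q = -4158 (q = 21*(-103 - 95) = 21*(-198) = -4158)
√(-23758 + q) = √(-23758 - 4158) = √(-27916) = 2*I*√6979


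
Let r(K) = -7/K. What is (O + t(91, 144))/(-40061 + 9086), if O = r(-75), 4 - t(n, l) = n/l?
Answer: -12461/111510000 ≈ -0.00011175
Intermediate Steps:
t(n, l) = 4 - n/l
r(K) = -7/K
O = 7/75 (O = -7/(-75) = -7*(-1/75) = 7/75 ≈ 0.093333)
(O + t(91, 144))/(-40061 + 9086) = (7/75 + (4 - 1*91/144))/(-40061 + 9086) = (7/75 + (4 - 1*91*1/144))/(-30975) = (7/75 + (4 - 91/144))*(-1/30975) = (7/75 + 485/144)*(-1/30975) = (12461/3600)*(-1/30975) = -12461/111510000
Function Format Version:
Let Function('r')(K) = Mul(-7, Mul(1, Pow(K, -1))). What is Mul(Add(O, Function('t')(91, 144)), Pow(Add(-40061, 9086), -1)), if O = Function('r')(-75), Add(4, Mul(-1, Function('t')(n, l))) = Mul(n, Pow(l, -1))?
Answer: Rational(-12461, 111510000) ≈ -0.00011175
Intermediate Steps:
Function('t')(n, l) = Add(4, Mul(-1, n, Pow(l, -1))) (Function('t')(n, l) = Add(4, Mul(-1, Mul(n, Pow(l, -1)))) = Add(4, Mul(-1, n, Pow(l, -1))))
Function('r')(K) = Mul(-7, Pow(K, -1))
O = Rational(7, 75) (O = Mul(-7, Pow(-75, -1)) = Mul(-7, Rational(-1, 75)) = Rational(7, 75) ≈ 0.093333)
Mul(Add(O, Function('t')(91, 144)), Pow(Add(-40061, 9086), -1)) = Mul(Add(Rational(7, 75), Add(4, Mul(-1, 91, Pow(144, -1)))), Pow(Add(-40061, 9086), -1)) = Mul(Add(Rational(7, 75), Add(4, Mul(-1, 91, Rational(1, 144)))), Pow(-30975, -1)) = Mul(Add(Rational(7, 75), Add(4, Rational(-91, 144))), Rational(-1, 30975)) = Mul(Add(Rational(7, 75), Rational(485, 144)), Rational(-1, 30975)) = Mul(Rational(12461, 3600), Rational(-1, 30975)) = Rational(-12461, 111510000)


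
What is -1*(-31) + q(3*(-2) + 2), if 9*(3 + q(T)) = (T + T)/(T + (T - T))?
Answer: 254/9 ≈ 28.222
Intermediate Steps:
q(T) = -25/9 (q(T) = -3 + ((T + T)/(T + (T - T)))/9 = -3 + ((2*T)/(T + 0))/9 = -3 + ((2*T)/T)/9 = -3 + (⅑)*2 = -3 + 2/9 = -25/9)
-1*(-31) + q(3*(-2) + 2) = -1*(-31) - 25/9 = 31 - 25/9 = 254/9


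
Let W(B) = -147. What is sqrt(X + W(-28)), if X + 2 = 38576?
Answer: sqrt(38427) ≈ 196.03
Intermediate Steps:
X = 38574 (X = -2 + 38576 = 38574)
sqrt(X + W(-28)) = sqrt(38574 - 147) = sqrt(38427)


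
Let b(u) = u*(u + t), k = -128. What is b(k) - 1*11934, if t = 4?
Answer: 3938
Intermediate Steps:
b(u) = u*(4 + u) (b(u) = u*(u + 4) = u*(4 + u))
b(k) - 1*11934 = -128*(4 - 128) - 1*11934 = -128*(-124) - 11934 = 15872 - 11934 = 3938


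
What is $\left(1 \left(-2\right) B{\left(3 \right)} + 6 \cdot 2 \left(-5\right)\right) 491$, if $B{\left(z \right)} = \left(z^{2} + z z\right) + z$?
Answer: $-50082$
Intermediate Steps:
$B{\left(z \right)} = z + 2 z^{2}$ ($B{\left(z \right)} = \left(z^{2} + z^{2}\right) + z = 2 z^{2} + z = z + 2 z^{2}$)
$\left(1 \left(-2\right) B{\left(3 \right)} + 6 \cdot 2 \left(-5\right)\right) 491 = \left(1 \left(-2\right) 3 \left(1 + 2 \cdot 3\right) + 6 \cdot 2 \left(-5\right)\right) 491 = \left(- 2 \cdot 3 \left(1 + 6\right) + 12 \left(-5\right)\right) 491 = \left(- 2 \cdot 3 \cdot 7 - 60\right) 491 = \left(\left(-2\right) 21 - 60\right) 491 = \left(-42 - 60\right) 491 = \left(-102\right) 491 = -50082$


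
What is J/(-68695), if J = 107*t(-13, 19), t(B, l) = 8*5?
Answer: -856/13739 ≈ -0.062304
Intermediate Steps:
t(B, l) = 40
J = 4280 (J = 107*40 = 4280)
J/(-68695) = 4280/(-68695) = 4280*(-1/68695) = -856/13739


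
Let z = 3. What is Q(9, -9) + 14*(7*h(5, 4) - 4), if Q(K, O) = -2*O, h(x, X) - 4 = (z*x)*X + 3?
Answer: 6528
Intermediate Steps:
h(x, X) = 7 + 3*X*x (h(x, X) = 4 + ((3*x)*X + 3) = 4 + (3*X*x + 3) = 4 + (3 + 3*X*x) = 7 + 3*X*x)
Q(9, -9) + 14*(7*h(5, 4) - 4) = -2*(-9) + 14*(7*(7 + 3*4*5) - 4) = 18 + 14*(7*(7 + 60) - 4) = 18 + 14*(7*67 - 4) = 18 + 14*(469 - 4) = 18 + 14*465 = 18 + 6510 = 6528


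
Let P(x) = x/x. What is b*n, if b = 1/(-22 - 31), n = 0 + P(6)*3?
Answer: -3/53 ≈ -0.056604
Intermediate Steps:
P(x) = 1
n = 3 (n = 0 + 1*3 = 0 + 3 = 3)
b = -1/53 (b = 1/(-53) = -1/53 ≈ -0.018868)
b*n = -1/53*3 = -3/53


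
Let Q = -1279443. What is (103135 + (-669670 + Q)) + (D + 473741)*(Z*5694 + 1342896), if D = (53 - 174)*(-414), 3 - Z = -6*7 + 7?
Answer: 816797306802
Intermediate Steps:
Z = 38 (Z = 3 - (-6*7 + 7) = 3 - (-42 + 7) = 3 - 1*(-35) = 3 + 35 = 38)
D = 50094 (D = -121*(-414) = 50094)
(103135 + (-669670 + Q)) + (D + 473741)*(Z*5694 + 1342896) = (103135 + (-669670 - 1279443)) + (50094 + 473741)*(38*5694 + 1342896) = (103135 - 1949113) + 523835*(216372 + 1342896) = -1845978 + 523835*1559268 = -1845978 + 816799152780 = 816797306802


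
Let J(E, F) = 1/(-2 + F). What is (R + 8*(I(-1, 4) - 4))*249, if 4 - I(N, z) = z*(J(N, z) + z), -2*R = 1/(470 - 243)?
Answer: -16278873/454 ≈ -35857.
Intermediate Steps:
R = -1/454 (R = -1/(2*(470 - 243)) = -½/227 = -½*1/227 = -1/454 ≈ -0.0022026)
I(N, z) = 4 - z*(z + 1/(-2 + z)) (I(N, z) = 4 - z*(1/(-2 + z) + z) = 4 - z*(z + 1/(-2 + z)))
(R + 8*(I(-1, 4) - 4))*249 = (-1/454 + 8*((-1*4 + (-2 + 4)*(4 - 1*4²))/(-2 + 4) - 4))*249 = (-1/454 + 8*((-4 + 2*(4 - 1*16))/2 - 4))*249 = (-1/454 + 8*((-4 + 2*(4 - 16))/2 - 4))*249 = (-1/454 + 8*((-4 + 2*(-12))/2 - 4))*249 = (-1/454 + 8*((-4 - 24)/2 - 4))*249 = (-1/454 + 8*((½)*(-28) - 4))*249 = (-1/454 + 8*(-14 - 4))*249 = (-1/454 + 8*(-18))*249 = (-1/454 - 144)*249 = -65377/454*249 = -16278873/454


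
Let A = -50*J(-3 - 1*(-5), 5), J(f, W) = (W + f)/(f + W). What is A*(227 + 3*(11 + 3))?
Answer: -13450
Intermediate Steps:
J(f, W) = 1 (J(f, W) = (W + f)/(W + f) = 1)
A = -50 (A = -50*1 = -50)
A*(227 + 3*(11 + 3)) = -50*(227 + 3*(11 + 3)) = -50*(227 + 3*14) = -50*(227 + 42) = -50*269 = -13450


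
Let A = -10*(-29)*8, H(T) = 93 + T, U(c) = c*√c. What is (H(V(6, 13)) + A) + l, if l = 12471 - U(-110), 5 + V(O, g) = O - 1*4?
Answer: 14881 + 110*I*√110 ≈ 14881.0 + 1153.7*I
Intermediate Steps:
U(c) = c^(3/2)
V(O, g) = -9 + O (V(O, g) = -5 + (O - 1*4) = -5 + (O - 4) = -5 + (-4 + O) = -9 + O)
A = 2320 (A = 290*8 = 2320)
l = 12471 + 110*I*√110 (l = 12471 - (-110)^(3/2) = 12471 - (-110)*I*√110 = 12471 + 110*I*√110 ≈ 12471.0 + 1153.7*I)
(H(V(6, 13)) + A) + l = ((93 + (-9 + 6)) + 2320) + (12471 + 110*I*√110) = ((93 - 3) + 2320) + (12471 + 110*I*√110) = (90 + 2320) + (12471 + 110*I*√110) = 2410 + (12471 + 110*I*√110) = 14881 + 110*I*√110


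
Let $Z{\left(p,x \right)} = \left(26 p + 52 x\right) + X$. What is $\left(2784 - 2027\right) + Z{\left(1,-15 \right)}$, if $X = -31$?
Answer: $-28$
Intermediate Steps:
$Z{\left(p,x \right)} = -31 + 26 p + 52 x$ ($Z{\left(p,x \right)} = \left(26 p + 52 x\right) - 31 = -31 + 26 p + 52 x$)
$\left(2784 - 2027\right) + Z{\left(1,-15 \right)} = \left(2784 - 2027\right) + \left(-31 + 26 \cdot 1 + 52 \left(-15\right)\right) = 757 - 785 = -28$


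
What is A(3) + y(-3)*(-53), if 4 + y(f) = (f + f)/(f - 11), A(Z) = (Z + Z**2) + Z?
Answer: 1430/7 ≈ 204.29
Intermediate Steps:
A(Z) = Z**2 + 2*Z
y(f) = -4 + 2*f/(-11 + f) (y(f) = -4 + (f + f)/(f - 11) = -4 + (2*f)/(-11 + f) = -4 + 2*f/(-11 + f))
A(3) + y(-3)*(-53) = 3*(2 + 3) + (2*(22 - 1*(-3))/(-11 - 3))*(-53) = 3*5 + (2*(22 + 3)/(-14))*(-53) = 15 + (2*(-1/14)*25)*(-53) = 15 - 25/7*(-53) = 15 + 1325/7 = 1430/7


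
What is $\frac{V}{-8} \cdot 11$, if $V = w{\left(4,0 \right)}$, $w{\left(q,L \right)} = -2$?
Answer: $\frac{11}{4} \approx 2.75$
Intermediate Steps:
$V = -2$
$\frac{V}{-8} \cdot 11 = \frac{1}{-8} \left(-2\right) 11 = \left(- \frac{1}{8}\right) \left(-2\right) 11 = \frac{1}{4} \cdot 11 = \frac{11}{4}$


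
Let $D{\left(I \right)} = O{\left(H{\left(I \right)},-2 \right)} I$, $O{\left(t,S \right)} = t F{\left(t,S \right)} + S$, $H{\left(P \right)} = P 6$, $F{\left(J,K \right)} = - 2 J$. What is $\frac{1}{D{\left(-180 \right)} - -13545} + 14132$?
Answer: $\frac{5934279833461}{419917905} \approx 14132.0$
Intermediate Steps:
$H{\left(P \right)} = 6 P$
$O{\left(t,S \right)} = S - 2 t^{2}$ ($O{\left(t,S \right)} = t \left(- 2 t\right) + S = - 2 t^{2} + S = S - 2 t^{2}$)
$D{\left(I \right)} = I \left(-2 - 72 I^{2}\right)$ ($D{\left(I \right)} = \left(-2 - 2 \left(6 I\right)^{2}\right) I = \left(-2 - 2 \cdot 36 I^{2}\right) I = \left(-2 - 72 I^{2}\right) I = I \left(-2 - 72 I^{2}\right)$)
$\frac{1}{D{\left(-180 \right)} - -13545} + 14132 = \frac{1}{\left(- 72 \left(-180\right)^{3} - -360\right) - -13545} + 14132 = \frac{1}{\left(\left(-72\right) \left(-5832000\right) + 360\right) + 13545} + 14132 = \frac{1}{\left(419904000 + 360\right) + 13545} + 14132 = \frac{1}{419904360 + 13545} + 14132 = \frac{1}{419917905} + 14132 = \frac{5934279833461}{419917905}$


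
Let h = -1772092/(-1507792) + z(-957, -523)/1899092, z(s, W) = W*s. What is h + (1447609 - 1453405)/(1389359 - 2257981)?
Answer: 4321330651865713/2989475079570694 ≈ 1.4455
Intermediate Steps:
h = 9903923611/6883258954 (h = -1772092/(-1507792) - 523*(-957)/1899092 = -1772092*(-1/1507792) + 500511*(1/1899092) = 443023/376948 + 500511/1899092 = 9903923611/6883258954 ≈ 1.4388)
h + (1447609 - 1453405)/(1389359 - 2257981) = 9903923611/6883258954 + (1447609 - 1453405)/(1389359 - 2257981) = 9903923611/6883258954 - 5796/(-868622) = 9903923611/6883258954 - 5796*(-1/868622) = 9903923611/6883258954 + 2898/434311 = 4321330651865713/2989475079570694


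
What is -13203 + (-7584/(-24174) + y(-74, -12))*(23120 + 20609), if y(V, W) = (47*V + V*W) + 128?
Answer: -5490674387/51 ≈ -1.0766e+8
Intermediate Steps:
y(V, W) = 128 + 47*V + V*W
-13203 + (-7584/(-24174) + y(-74, -12))*(23120 + 20609) = -13203 + (-7584/(-24174) + (128 + 47*(-74) - 74*(-12)))*(23120 + 20609) = -13203 + (-7584*(-1/24174) + (128 - 3478 + 888))*43729 = -13203 + (16/51 - 2462)*43729 = -13203 - 125546/51*43729 = -13203 - 5490001034/51 = -5490674387/51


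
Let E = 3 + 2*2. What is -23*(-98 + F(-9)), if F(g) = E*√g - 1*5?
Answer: 2369 - 483*I ≈ 2369.0 - 483.0*I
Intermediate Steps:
E = 7 (E = 3 + 4 = 7)
F(g) = -5 + 7*√g (F(g) = 7*√g - 1*5 = 7*√g - 5 = -5 + 7*√g)
-23*(-98 + F(-9)) = -23*(-98 + (-5 + 7*√(-9))) = -23*(-98 + (-5 + 7*(3*I))) = -23*(-98 + (-5 + 21*I)) = -23*(-103 + 21*I) = 2369 - 483*I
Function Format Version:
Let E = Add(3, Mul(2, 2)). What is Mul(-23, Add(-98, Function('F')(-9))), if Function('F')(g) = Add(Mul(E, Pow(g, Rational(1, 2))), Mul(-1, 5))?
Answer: Add(2369, Mul(-483, I)) ≈ Add(2369.0, Mul(-483.00, I))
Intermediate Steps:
E = 7 (E = Add(3, 4) = 7)
Function('F')(g) = Add(-5, Mul(7, Pow(g, Rational(1, 2)))) (Function('F')(g) = Add(Mul(7, Pow(g, Rational(1, 2))), Mul(-1, 5)) = Add(Mul(7, Pow(g, Rational(1, 2))), -5) = Add(-5, Mul(7, Pow(g, Rational(1, 2)))))
Mul(-23, Add(-98, Function('F')(-9))) = Mul(-23, Add(-98, Add(-5, Mul(7, Pow(-9, Rational(1, 2)))))) = Mul(-23, Add(-98, Add(-5, Mul(7, Mul(3, I))))) = Mul(-23, Add(-98, Add(-5, Mul(21, I)))) = Mul(-23, Add(-103, Mul(21, I))) = Add(2369, Mul(-483, I))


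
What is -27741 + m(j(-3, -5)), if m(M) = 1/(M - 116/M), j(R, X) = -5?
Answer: -2524426/91 ≈ -27741.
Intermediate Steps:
-27741 + m(j(-3, -5)) = -27741 - 5/(-116 + (-5)²) = -27741 - 5/(-116 + 25) = -27741 - 5/(-91) = -27741 - 5*(-1/91) = -27741 + 5/91 = -2524426/91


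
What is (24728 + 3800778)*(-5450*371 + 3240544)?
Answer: 4661738658564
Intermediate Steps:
(24728 + 3800778)*(-5450*371 + 3240544) = 3825506*(-2021950 + 3240544) = 3825506*1218594 = 4661738658564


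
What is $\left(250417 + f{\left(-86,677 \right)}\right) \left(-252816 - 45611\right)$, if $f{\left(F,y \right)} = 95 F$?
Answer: $-72293045469$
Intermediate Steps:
$\left(250417 + f{\left(-86,677 \right)}\right) \left(-252816 - 45611\right) = \left(250417 + 95 \left(-86\right)\right) \left(-252816 - 45611\right) = \left(250417 - 8170\right) \left(-298427\right) = 242247 \left(-298427\right) = -72293045469$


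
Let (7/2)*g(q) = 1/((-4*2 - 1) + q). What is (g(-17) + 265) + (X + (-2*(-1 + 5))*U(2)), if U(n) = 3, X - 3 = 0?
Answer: 22203/91 ≈ 243.99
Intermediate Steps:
X = 3 (X = 3 + 0 = 3)
g(q) = 2/(7*(-9 + q)) (g(q) = 2/(7*((-4*2 - 1) + q)) = 2/(7*((-8 - 1) + q)) = 2/(7*(-9 + q)))
(g(-17) + 265) + (X + (-2*(-1 + 5))*U(2)) = (2/(7*(-9 - 17)) + 265) + (3 - 2*(-1 + 5)*3) = ((2/7)/(-26) + 265) + (3 - 2*4*3) = ((2/7)*(-1/26) + 265) + (3 - 8*3) = (-1/91 + 265) + (3 - 24) = 24114/91 - 21 = 22203/91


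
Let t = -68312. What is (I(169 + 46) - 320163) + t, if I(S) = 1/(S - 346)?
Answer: -50890226/131 ≈ -3.8848e+5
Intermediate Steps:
I(S) = 1/(-346 + S)
(I(169 + 46) - 320163) + t = (1/(-346 + (169 + 46)) - 320163) - 68312 = (1/(-346 + 215) - 320163) - 68312 = (1/(-131) - 320163) - 68312 = (-1/131 - 320163) - 68312 = -41941354/131 - 68312 = -50890226/131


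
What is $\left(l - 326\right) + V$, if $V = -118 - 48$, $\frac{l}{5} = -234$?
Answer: $-1662$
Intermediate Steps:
$l = -1170$ ($l = 5 \left(-234\right) = -1170$)
$V = -166$
$\left(l - 326\right) + V = \left(-1170 - 326\right) - 166 = -1496 - 166 = -1662$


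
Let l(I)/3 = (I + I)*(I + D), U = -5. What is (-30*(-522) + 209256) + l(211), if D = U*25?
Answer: 333792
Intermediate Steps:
D = -125 (D = -5*25 = -125)
l(I) = 6*I*(-125 + I) (l(I) = 3*((I + I)*(I - 125)) = 3*((2*I)*(-125 + I)) = 3*(2*I*(-125 + I)) = 6*I*(-125 + I))
(-30*(-522) + 209256) + l(211) = (-30*(-522) + 209256) + 6*211*(-125 + 211) = (15660 + 209256) + 6*211*86 = 224916 + 108876 = 333792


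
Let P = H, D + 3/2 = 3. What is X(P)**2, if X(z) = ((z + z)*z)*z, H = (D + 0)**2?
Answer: 531441/1024 ≈ 518.99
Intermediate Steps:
D = 3/2 (D = -3/2 + 3 = 3/2 ≈ 1.5000)
H = 9/4 (H = (3/2 + 0)**2 = (3/2)**2 = 9/4 ≈ 2.2500)
P = 9/4 ≈ 2.2500
X(z) = 2*z**3 (X(z) = ((2*z)*z)*z = (2*z**2)*z = 2*z**3)
X(P)**2 = (2*(9/4)**3)**2 = (2*(729/64))**2 = (729/32)**2 = 531441/1024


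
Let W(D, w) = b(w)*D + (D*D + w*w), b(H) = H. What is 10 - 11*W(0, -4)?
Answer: -166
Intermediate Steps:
W(D, w) = D² + w² + D*w (W(D, w) = w*D + (D*D + w*w) = D*w + (D² + w²) = D² + w² + D*w)
10 - 11*W(0, -4) = 10 - 11*(0² + (-4)² + 0*(-4)) = 10 - 11*(0 + 16 + 0) = 10 - 11*16 = 10 - 176 = -166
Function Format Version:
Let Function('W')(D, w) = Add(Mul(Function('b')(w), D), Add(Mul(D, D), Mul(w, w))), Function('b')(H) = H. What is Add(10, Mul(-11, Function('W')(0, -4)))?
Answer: -166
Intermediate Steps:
Function('W')(D, w) = Add(Pow(D, 2), Pow(w, 2), Mul(D, w)) (Function('W')(D, w) = Add(Mul(w, D), Add(Mul(D, D), Mul(w, w))) = Add(Mul(D, w), Add(Pow(D, 2), Pow(w, 2))) = Add(Pow(D, 2), Pow(w, 2), Mul(D, w)))
Add(10, Mul(-11, Function('W')(0, -4))) = Add(10, Mul(-11, Add(Pow(0, 2), Pow(-4, 2), Mul(0, -4)))) = Add(10, Mul(-11, Add(0, 16, 0))) = Add(10, Mul(-11, 16)) = Add(10, -176) = -166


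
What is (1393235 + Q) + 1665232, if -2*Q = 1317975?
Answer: 4798959/2 ≈ 2.3995e+6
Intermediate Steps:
Q = -1317975/2 (Q = -½*1317975 = -1317975/2 ≈ -6.5899e+5)
(1393235 + Q) + 1665232 = (1393235 - 1317975/2) + 1665232 = 1468495/2 + 1665232 = 4798959/2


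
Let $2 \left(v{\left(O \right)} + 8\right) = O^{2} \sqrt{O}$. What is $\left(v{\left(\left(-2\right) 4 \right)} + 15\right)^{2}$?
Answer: $-8143 + 896 i \sqrt{2} \approx -8143.0 + 1267.1 i$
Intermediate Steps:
$v{\left(O \right)} = -8 + \frac{O^{\frac{5}{2}}}{2}$ ($v{\left(O \right)} = -8 + \frac{O^{2} \sqrt{O}}{2} = -8 + \frac{O^{\frac{5}{2}}}{2}$)
$\left(v{\left(\left(-2\right) 4 \right)} + 15\right)^{2} = \left(\left(-8 + \frac{\left(\left(-2\right) 4\right)^{\frac{5}{2}}}{2}\right) + 15\right)^{2} = \left(\left(-8 + \frac{\left(-8\right)^{\frac{5}{2}}}{2}\right) + 15\right)^{2} = \left(\left(-8 + \frac{128 i \sqrt{2}}{2}\right) + 15\right)^{2} = \left(\left(-8 + 64 i \sqrt{2}\right) + 15\right)^{2} = \left(7 + 64 i \sqrt{2}\right)^{2}$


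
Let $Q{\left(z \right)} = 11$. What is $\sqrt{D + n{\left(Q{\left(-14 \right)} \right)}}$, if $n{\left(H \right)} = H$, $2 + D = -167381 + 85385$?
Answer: $i \sqrt{81987} \approx 286.33 i$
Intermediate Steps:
$D = -81998$ ($D = -2 + \left(-167381 + 85385\right) = -2 - 81996 = -81998$)
$\sqrt{D + n{\left(Q{\left(-14 \right)} \right)}} = \sqrt{-81998 + 11} = \sqrt{-81987} = i \sqrt{81987}$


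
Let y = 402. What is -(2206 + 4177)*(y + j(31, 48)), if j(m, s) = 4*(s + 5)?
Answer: -3919162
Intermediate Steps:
j(m, s) = 20 + 4*s (j(m, s) = 4*(5 + s) = 20 + 4*s)
-(2206 + 4177)*(y + j(31, 48)) = -(2206 + 4177)*(402 + (20 + 4*48)) = -6383*(402 + (20 + 192)) = -6383*(402 + 212) = -6383*614 = -1*3919162 = -3919162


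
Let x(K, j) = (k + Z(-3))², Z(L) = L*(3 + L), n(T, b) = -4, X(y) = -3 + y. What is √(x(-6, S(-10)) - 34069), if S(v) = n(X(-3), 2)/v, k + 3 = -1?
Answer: I*√34053 ≈ 184.53*I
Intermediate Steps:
k = -4 (k = -3 - 1 = -4)
S(v) = -4/v
x(K, j) = 16 (x(K, j) = (-4 - 3*(3 - 3))² = (-4 - 3*0)² = (-4 + 0)² = (-4)² = 16)
√(x(-6, S(-10)) - 34069) = √(16 - 34069) = √(-34053) = I*√34053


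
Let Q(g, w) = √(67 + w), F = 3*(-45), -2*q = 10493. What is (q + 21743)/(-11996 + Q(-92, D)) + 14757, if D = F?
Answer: 1061697337787/71952042 - 32993*I*√17/143904084 ≈ 14756.0 - 0.00094531*I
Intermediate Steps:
q = -10493/2 (q = -½*10493 = -10493/2 ≈ -5246.5)
F = -135
D = -135
(q + 21743)/(-11996 + Q(-92, D)) + 14757 = (-10493/2 + 21743)/(-11996 + √(67 - 135)) + 14757 = 32993/(2*(-11996 + √(-68))) + 14757 = 32993/(2*(-11996 + 2*I*√17)) + 14757 = 14757 + 32993/(2*(-11996 + 2*I*√17))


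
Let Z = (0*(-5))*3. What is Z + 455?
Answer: 455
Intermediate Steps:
Z = 0 (Z = 0*3 = 0)
Z + 455 = 0 + 455 = 455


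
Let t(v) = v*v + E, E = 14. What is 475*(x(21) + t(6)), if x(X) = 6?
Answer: 26600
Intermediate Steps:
t(v) = 14 + v**2 (t(v) = v*v + 14 = v**2 + 14 = 14 + v**2)
475*(x(21) + t(6)) = 475*(6 + (14 + 6**2)) = 475*(6 + (14 + 36)) = 475*(6 + 50) = 475*56 = 26600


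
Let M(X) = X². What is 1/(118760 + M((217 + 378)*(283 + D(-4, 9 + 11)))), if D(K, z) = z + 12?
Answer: 1/35128249385 ≈ 2.8467e-11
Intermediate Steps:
D(K, z) = 12 + z
1/(118760 + M((217 + 378)*(283 + D(-4, 9 + 11)))) = 1/(118760 + ((217 + 378)*(283 + (12 + (9 + 11))))²) = 1/(118760 + (595*(283 + (12 + 20)))²) = 1/(118760 + (595*(283 + 32))²) = 1/(118760 + (595*315)²) = 1/(118760 + 187425²) = 1/(118760 + 35128130625) = 1/35128249385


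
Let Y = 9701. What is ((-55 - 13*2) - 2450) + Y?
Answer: 7170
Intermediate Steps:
((-55 - 13*2) - 2450) + Y = ((-55 - 13*2) - 2450) + 9701 = ((-55 - 26) - 2450) + 9701 = (-81 - 2450) + 9701 = -2531 + 9701 = 7170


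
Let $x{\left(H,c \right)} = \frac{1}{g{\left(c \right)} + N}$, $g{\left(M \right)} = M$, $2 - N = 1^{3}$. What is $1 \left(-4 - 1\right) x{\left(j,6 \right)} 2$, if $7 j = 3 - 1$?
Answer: $- \frac{10}{7} \approx -1.4286$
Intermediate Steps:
$j = \frac{2}{7}$ ($j = \frac{3 - 1}{7} = \frac{1}{7} \cdot 2 = \frac{2}{7} \approx 0.28571$)
$N = 1$ ($N = 2 - 1^{3} = 2 - 1 = 1$)
$x{\left(H,c \right)} = \frac{1}{1 + c}$ ($x{\left(H,c \right)} = \frac{1}{c + 1} = \frac{1}{1 + c}$)
$1 \left(-4 - 1\right) x{\left(j,6 \right)} 2 = \frac{1 \left(-4 - 1\right)}{1 + 6} \cdot 2 = \frac{1 \left(-5\right)}{7} \cdot 2 = \left(-5\right) \frac{1}{7} \cdot 2 = \left(- \frac{5}{7}\right) 2 = - \frac{10}{7}$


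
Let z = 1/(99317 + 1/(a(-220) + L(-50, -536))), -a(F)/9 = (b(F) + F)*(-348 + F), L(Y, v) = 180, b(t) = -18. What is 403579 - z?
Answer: 48759101892306413/120816746891 ≈ 4.0358e+5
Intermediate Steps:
a(F) = -9*(-348 + F)*(-18 + F) (a(F) = -9*(-18 + F)*(-348 + F) = -9*(-348 + F)*(-18 + F))
z = 1216476/120816746891 (z = 1/(99317 + 1/((-56376 - 9*(-220)² + 3294*(-220)) + 180)) = 1/(99317 + 1/((-56376 - 9*48400 - 724680) + 180)) = 1/(99317 + 1/((-56376 - 435600 - 724680) + 180)) = 1/(99317 + 1/(-1216656 + 180)) = 1/(99317 + 1/(-1216476)) = 1/(99317 - 1/1216476) = 1/(120816746891/1216476) = 1216476/120816746891 ≈ 1.0069e-5)
403579 - z = 403579 - 1*1216476/120816746891 = 403579 - 1216476/120816746891 = 48759101892306413/120816746891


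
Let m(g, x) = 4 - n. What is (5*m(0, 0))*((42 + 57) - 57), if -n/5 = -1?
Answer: -210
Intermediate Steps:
n = 5 (n = -5*(-1) = 5)
m(g, x) = -1 (m(g, x) = 4 - 1*5 = 4 - 5 = -1)
(5*m(0, 0))*((42 + 57) - 57) = (5*(-1))*((42 + 57) - 57) = -5*(99 - 57) = -5*42 = -210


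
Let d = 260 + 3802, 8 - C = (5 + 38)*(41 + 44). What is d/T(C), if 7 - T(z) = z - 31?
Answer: 4062/3685 ≈ 1.1023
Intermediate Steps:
C = -3647 (C = 8 - (5 + 38)*(41 + 44) = 8 - 43*85 = 8 - 1*3655 = 8 - 3655 = -3647)
T(z) = 38 - z (T(z) = 7 - (z - 31) = 7 - (-31 + z) = 7 + (31 - z) = 38 - z)
d = 4062
d/T(C) = 4062/(38 - 1*(-3647)) = 4062/(38 + 3647) = 4062/3685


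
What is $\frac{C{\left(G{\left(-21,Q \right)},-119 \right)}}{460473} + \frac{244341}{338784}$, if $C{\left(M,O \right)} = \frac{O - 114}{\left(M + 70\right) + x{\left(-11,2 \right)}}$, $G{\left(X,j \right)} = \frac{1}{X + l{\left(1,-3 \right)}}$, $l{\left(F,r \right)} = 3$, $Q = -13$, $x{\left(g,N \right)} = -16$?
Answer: $\frac{12138683540823}{16830762130208} \approx 0.72122$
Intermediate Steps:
$G{\left(X,j \right)} = \frac{1}{3 + X}$ ($G{\left(X,j \right)} = \frac{1}{X + 3} = \frac{1}{3 + X}$)
$C{\left(M,O \right)} = \frac{-114 + O}{54 + M}$ ($C{\left(M,O \right)} = \frac{O - 114}{\left(M + 70\right) - 16} = \frac{-114 + O}{\left(70 + M\right) - 16} = \frac{-114 + O}{54 + M}$)
$\frac{C{\left(G{\left(-21,Q \right)},-119 \right)}}{460473} + \frac{244341}{338784} = \frac{\frac{1}{54 + \frac{1}{3 - 21}} \left(-114 - 119\right)}{460473} + \frac{244341}{338784} = \frac{1}{54 + \frac{1}{-18}} \left(-233\right) \frac{1}{460473} + 244341 \cdot \frac{1}{338784} = \frac{1}{54 - \frac{1}{18}} \left(-233\right) \frac{1}{460473} + \frac{81447}{112928} = \frac{1}{\frac{971}{18}} \left(-233\right) \frac{1}{460473} + \frac{81447}{112928} = \frac{18}{971} \left(-233\right) \frac{1}{460473} + \frac{81447}{112928} = \left(- \frac{4194}{971}\right) \frac{1}{460473} + \frac{81447}{112928} = - \frac{1398}{149039761} + \frac{81447}{112928} = \frac{12138683540823}{16830762130208}$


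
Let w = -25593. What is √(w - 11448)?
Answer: I*√37041 ≈ 192.46*I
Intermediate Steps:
√(w - 11448) = √(-25593 - 11448) = √(-37041) = I*√37041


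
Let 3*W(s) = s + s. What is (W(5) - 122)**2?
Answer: 126736/9 ≈ 14082.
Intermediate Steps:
W(s) = 2*s/3 (W(s) = (s + s)/3 = (2*s)/3 = 2*s/3)
(W(5) - 122)**2 = ((2/3)*5 - 122)**2 = (10/3 - 122)**2 = (-356/3)**2 = 126736/9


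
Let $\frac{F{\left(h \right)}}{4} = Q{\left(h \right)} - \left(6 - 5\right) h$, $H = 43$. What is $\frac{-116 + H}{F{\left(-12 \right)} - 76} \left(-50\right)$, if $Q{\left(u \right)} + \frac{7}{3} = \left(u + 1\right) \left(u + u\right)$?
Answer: $\frac{5475}{1528} \approx 3.5831$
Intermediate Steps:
$Q{\left(u \right)} = - \frac{7}{3} + 2 u \left(1 + u\right)$ ($Q{\left(u \right)} = - \frac{7}{3} + \left(u + 1\right) \left(u + u\right) = - \frac{7}{3} + \left(1 + u\right) 2 u = - \frac{7}{3} + 2 u \left(1 + u\right)$)
$F{\left(h \right)} = - \frac{28}{3} + 4 h + 8 h^{2}$ ($F{\left(h \right)} = 4 \left(\left(- \frac{7}{3} + 2 h + 2 h^{2}\right) - \left(6 - 5\right) h\right) = 4 \left(\left(- \frac{7}{3} + 2 h + 2 h^{2}\right) - 1 h\right) = 4 \left(\left(- \frac{7}{3} + 2 h + 2 h^{2}\right) - h\right) = 4 \left(- \frac{7}{3} + h + 2 h^{2}\right) = - \frac{28}{3} + 4 h + 8 h^{2}$)
$\frac{-116 + H}{F{\left(-12 \right)} - 76} \left(-50\right) = \frac{-116 + 43}{\left(- \frac{28}{3} + 4 \left(-12\right) + 8 \left(-12\right)^{2}\right) - 76} \left(-50\right) = - \frac{73}{\left(- \frac{28}{3} - 48 + 8 \cdot 144\right) - 76} \left(-50\right) = - \frac{73}{\left(- \frac{28}{3} - 48 + 1152\right) - 76} \left(-50\right) = - \frac{73}{\frac{3284}{3} - 76} \left(-50\right) = - \frac{73}{\frac{3056}{3}} \left(-50\right) = \left(-73\right) \frac{3}{3056} \left(-50\right) = \left(- \frac{219}{3056}\right) \left(-50\right) = \frac{5475}{1528}$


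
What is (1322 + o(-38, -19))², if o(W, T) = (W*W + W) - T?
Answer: 7546009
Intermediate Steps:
o(W, T) = W + W² - T (o(W, T) = (W² + W) - T = (W + W²) - T = W + W² - T)
(1322 + o(-38, -19))² = (1322 + (-38 + (-38)² - 1*(-19)))² = (1322 + (-38 + 1444 + 19))² = (1322 + 1425)² = 2747² = 7546009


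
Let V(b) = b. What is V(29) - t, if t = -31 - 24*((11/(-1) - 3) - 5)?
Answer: -396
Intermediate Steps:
t = 425 (t = -31 - 24*((11*(-1) - 3) - 5) = -31 - 24*((-11 - 3) - 5) = -31 - 24*(-14 - 5) = -31 - 24*(-19) = -31 + 456 = 425)
V(29) - t = 29 - 1*425 = 29 - 425 = -396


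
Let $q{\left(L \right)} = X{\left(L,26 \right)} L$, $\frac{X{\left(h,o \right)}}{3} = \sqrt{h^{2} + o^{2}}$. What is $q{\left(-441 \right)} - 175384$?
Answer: $-175384 - 1323 \sqrt{195157} \approx -7.5984 \cdot 10^{5}$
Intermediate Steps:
$X{\left(h,o \right)} = 3 \sqrt{h^{2} + o^{2}}$
$q{\left(L \right)} = 3 L \sqrt{676 + L^{2}}$ ($q{\left(L \right)} = 3 \sqrt{L^{2} + 26^{2}} L = 3 \sqrt{L^{2} + 676} L = 3 \sqrt{676 + L^{2}} L = 3 L \sqrt{676 + L^{2}}$)
$q{\left(-441 \right)} - 175384 = 3 \left(-441\right) \sqrt{676 + \left(-441\right)^{2}} - 175384 = 3 \left(-441\right) \sqrt{676 + 194481} - 175384 = 3 \left(-441\right) \sqrt{195157} - 175384 = - 1323 \sqrt{195157} - 175384 = -175384 - 1323 \sqrt{195157}$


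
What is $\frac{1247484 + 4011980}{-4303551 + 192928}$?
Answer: $- \frac{5259464}{4110623} \approx -1.2795$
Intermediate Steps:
$\frac{1247484 + 4011980}{-4303551 + 192928} = \frac{5259464}{-4110623} = 5259464 \left(- \frac{1}{4110623}\right) = - \frac{5259464}{4110623}$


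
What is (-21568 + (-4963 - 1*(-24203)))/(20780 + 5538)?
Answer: -1164/13159 ≈ -0.088457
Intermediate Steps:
(-21568 + (-4963 - 1*(-24203)))/(20780 + 5538) = (-21568 + (-4963 + 24203))/26318 = (-21568 + 19240)*(1/26318) = -2328*1/26318 = -1164/13159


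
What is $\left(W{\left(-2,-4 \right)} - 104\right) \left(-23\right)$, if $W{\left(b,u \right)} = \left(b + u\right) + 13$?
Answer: $2231$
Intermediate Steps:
$W{\left(b,u \right)} = 13 + b + u$
$\left(W{\left(-2,-4 \right)} - 104\right) \left(-23\right) = \left(\left(13 - 2 - 4\right) - 104\right) \left(-23\right) = \left(7 - 104\right) \left(-23\right) = \left(-97\right) \left(-23\right) = 2231$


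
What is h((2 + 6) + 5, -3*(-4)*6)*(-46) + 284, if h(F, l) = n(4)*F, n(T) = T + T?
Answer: -4500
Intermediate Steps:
n(T) = 2*T
h(F, l) = 8*F (h(F, l) = (2*4)*F = 8*F)
h((2 + 6) + 5, -3*(-4)*6)*(-46) + 284 = (8*((2 + 6) + 5))*(-46) + 284 = (8*(8 + 5))*(-46) + 284 = (8*13)*(-46) + 284 = 104*(-46) + 284 = -4784 + 284 = -4500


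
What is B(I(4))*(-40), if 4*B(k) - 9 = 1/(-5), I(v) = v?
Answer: -88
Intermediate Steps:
B(k) = 11/5 (B(k) = 9/4 + (¼)/(-5) = 9/4 + (¼)*(-⅕) = 9/4 - 1/20 = 11/5)
B(I(4))*(-40) = (11/5)*(-40) = -88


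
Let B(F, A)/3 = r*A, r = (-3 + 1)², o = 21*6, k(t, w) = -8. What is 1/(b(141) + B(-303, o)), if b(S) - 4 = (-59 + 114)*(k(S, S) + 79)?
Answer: 1/5421 ≈ 0.00018447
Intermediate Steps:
o = 126
r = 4 (r = (-2)² = 4)
b(S) = 3909 (b(S) = 4 + (-59 + 114)*(-8 + 79) = 4 + 55*71 = 4 + 3905 = 3909)
B(F, A) = 12*A (B(F, A) = 3*(4*A) = 12*A)
1/(b(141) + B(-303, o)) = 1/(3909 + 12*126) = 1/(3909 + 1512) = 1/5421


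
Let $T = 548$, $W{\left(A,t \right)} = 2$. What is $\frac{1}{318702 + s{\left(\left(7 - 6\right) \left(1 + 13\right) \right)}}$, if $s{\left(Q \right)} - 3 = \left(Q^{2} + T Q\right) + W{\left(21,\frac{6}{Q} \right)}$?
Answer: $\frac{1}{326575} \approx 3.0621 \cdot 10^{-6}$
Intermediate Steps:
$s{\left(Q \right)} = 5 + Q^{2} + 548 Q$ ($s{\left(Q \right)} = 3 + \left(\left(Q^{2} + 548 Q\right) + 2\right) = 3 + \left(2 + Q^{2} + 548 Q\right) = 5 + Q^{2} + 548 Q$)
$\frac{1}{318702 + s{\left(\left(7 - 6\right) \left(1 + 13\right) \right)}} = \frac{1}{318702 + \left(5 + \left(\left(7 - 6\right) \left(1 + 13\right)\right)^{2} + 548 \left(7 - 6\right) \left(1 + 13\right)\right)} = \frac{1}{318702 + \left(5 + \left(1 \cdot 14\right)^{2} + 548 \cdot 1 \cdot 14\right)} = \frac{1}{318702 + \left(5 + 14^{2} + 548 \cdot 14\right)} = \frac{1}{318702 + \left(5 + 196 + 7672\right)} = \frac{1}{318702 + 7873} = \frac{1}{326575}$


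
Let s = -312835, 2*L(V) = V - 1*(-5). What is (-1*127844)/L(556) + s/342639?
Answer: -2660126699/5824863 ≈ -456.69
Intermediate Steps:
L(V) = 5/2 + V/2 (L(V) = (V - 1*(-5))/2 = (V + 5)/2 = (5 + V)/2 = 5/2 + V/2)
(-1*127844)/L(556) + s/342639 = (-1*127844)/(5/2 + (½)*556) - 312835/342639 = -127844/(5/2 + 278) - 312835*1/342639 = -127844/561/2 - 312835/342639 = -127844*2/561 - 312835/342639 = -255688/561 - 312835/342639 = -2660126699/5824863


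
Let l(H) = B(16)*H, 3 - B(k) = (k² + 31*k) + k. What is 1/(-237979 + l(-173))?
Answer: -1/105634 ≈ -9.4666e-6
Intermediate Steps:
B(k) = 3 - k² - 32*k (B(k) = 3 - ((k² + 31*k) + k) = 3 - (k² + 32*k) = 3 + (-k² - 32*k) = 3 - k² - 32*k)
l(H) = -765*H (l(H) = (3 - 1*16² - 32*16)*H = (3 - 1*256 - 512)*H = (3 - 256 - 512)*H = -765*H)
1/(-237979 + l(-173)) = 1/(-237979 - 765*(-173)) = 1/(-237979 + 132345) = 1/(-105634) = -1/105634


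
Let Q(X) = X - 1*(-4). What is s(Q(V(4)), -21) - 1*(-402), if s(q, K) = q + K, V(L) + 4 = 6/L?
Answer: 765/2 ≈ 382.50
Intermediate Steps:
V(L) = -4 + 6/L
Q(X) = 4 + X (Q(X) = X + 4 = 4 + X)
s(q, K) = K + q
s(Q(V(4)), -21) - 1*(-402) = (-21 + (4 + (-4 + 6/4))) - 1*(-402) = (-21 + (4 + (-4 + 6*(1/4)))) + 402 = (-21 + (4 + (-4 + 3/2))) + 402 = (-21 + (4 - 5/2)) + 402 = (-21 + 3/2) + 402 = -39/2 + 402 = 765/2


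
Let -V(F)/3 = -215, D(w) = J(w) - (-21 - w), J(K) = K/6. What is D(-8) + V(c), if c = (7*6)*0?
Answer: 1970/3 ≈ 656.67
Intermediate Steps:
J(K) = K/6 (J(K) = K*(1/6) = K/6)
c = 0 (c = 42*0 = 0)
D(w) = 21 + 7*w/6 (D(w) = w/6 - (-21 - w) = w/6 + (21 + w) = 21 + 7*w/6)
V(F) = 645 (V(F) = -3*(-215) = 645)
D(-8) + V(c) = (21 + (7/6)*(-8)) + 645 = (21 - 28/3) + 645 = 35/3 + 645 = 1970/3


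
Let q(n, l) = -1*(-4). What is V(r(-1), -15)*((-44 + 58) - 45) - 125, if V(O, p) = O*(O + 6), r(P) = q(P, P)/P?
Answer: 123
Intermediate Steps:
q(n, l) = 4
r(P) = 4/P
V(O, p) = O*(6 + O)
V(r(-1), -15)*((-44 + 58) - 45) - 125 = ((4/(-1))*(6 + 4/(-1)))*((-44 + 58) - 45) - 125 = ((4*(-1))*(6 + 4*(-1)))*(14 - 45) - 125 = -4*(6 - 4)*(-31) - 125 = -4*2*(-31) - 125 = -8*(-31) - 125 = 248 - 125 = 123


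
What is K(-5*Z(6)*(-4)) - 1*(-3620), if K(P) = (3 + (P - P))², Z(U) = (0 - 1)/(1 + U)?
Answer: 3629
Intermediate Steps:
Z(U) = -1/(1 + U)
K(P) = 9 (K(P) = (3 + 0)² = 3² = 9)
K(-5*Z(6)*(-4)) - 1*(-3620) = 9 - 1*(-3620) = 9 + 3620 = 3629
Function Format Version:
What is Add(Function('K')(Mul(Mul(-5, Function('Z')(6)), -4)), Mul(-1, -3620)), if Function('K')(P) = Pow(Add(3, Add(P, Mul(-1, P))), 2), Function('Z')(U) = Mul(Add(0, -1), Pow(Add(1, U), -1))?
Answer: 3629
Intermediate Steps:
Function('Z')(U) = Mul(-1, Pow(Add(1, U), -1))
Function('K')(P) = 9 (Function('K')(P) = Pow(Add(3, 0), 2) = Pow(3, 2) = 9)
Add(Function('K')(Mul(Mul(-5, Function('Z')(6)), -4)), Mul(-1, -3620)) = Add(9, Mul(-1, -3620)) = Add(9, 3620) = 3629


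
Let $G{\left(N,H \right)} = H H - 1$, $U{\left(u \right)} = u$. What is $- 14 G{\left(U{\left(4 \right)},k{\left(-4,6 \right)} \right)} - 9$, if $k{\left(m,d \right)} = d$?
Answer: $-499$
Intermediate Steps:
$G{\left(N,H \right)} = -1 + H^{2}$ ($G{\left(N,H \right)} = H^{2} - 1 = -1 + H^{2}$)
$- 14 G{\left(U{\left(4 \right)},k{\left(-4,6 \right)} \right)} - 9 = - 14 \left(-1 + 6^{2}\right) - 9 = - 14 \left(-1 + 36\right) - 9 = \left(-14\right) 35 - 9 = -490 - 9 = -499$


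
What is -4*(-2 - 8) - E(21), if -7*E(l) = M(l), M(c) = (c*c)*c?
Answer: 1363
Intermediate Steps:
M(c) = c³ (M(c) = c²*c = c³)
E(l) = -l³/7
-4*(-2 - 8) - E(21) = -4*(-2 - 8) - (-1)*21³/7 = -4*(-10) - (-1)*9261/7 = 40 - 1*(-1323) = 40 + 1323 = 1363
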